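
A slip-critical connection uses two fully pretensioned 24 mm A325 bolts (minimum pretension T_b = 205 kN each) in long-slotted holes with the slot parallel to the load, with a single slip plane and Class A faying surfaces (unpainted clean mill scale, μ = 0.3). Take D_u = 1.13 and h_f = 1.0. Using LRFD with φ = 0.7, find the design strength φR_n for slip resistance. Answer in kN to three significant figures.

R_n = μ · D_u · h_f · T_b · n_s · n_b = 0.3 × 1.13 × 1.0 × 205 × 1 × 2 = 139 kN.
Design strength φR_n = 0.7 × 139 = 97.3 kN.

97.3 kN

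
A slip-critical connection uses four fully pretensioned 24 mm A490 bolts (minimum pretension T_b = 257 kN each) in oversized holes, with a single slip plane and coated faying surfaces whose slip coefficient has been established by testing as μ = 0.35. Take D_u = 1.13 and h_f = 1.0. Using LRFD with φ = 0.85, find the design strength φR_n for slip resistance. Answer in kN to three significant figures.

R_n = μ · D_u · h_f · T_b · n_s · n_b = 0.35 × 1.13 × 1.0 × 257 × 1 × 4 = 406.6 kN.
Design strength φR_n = 0.85 × 406.6 = 346 kN.

346 kN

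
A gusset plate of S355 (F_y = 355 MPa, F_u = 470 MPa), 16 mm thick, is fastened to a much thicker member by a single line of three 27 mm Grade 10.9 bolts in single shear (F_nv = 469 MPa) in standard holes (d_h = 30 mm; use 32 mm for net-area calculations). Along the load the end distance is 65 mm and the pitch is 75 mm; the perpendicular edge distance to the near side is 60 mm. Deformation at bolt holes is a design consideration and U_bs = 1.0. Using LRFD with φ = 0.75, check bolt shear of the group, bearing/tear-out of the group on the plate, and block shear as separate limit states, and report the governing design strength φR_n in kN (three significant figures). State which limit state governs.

Bolt shear: A_b = π·27²/4 = 572.6 mm²; R_n = 469 × 572.6 × 3 × 1 / 1000 = 805.6 kN → 0.75 × 805.6 = 604 kN.
Bearing: edge l_c = 50, r_n = 451.2 kN; interior l_c = 45, r_n = 406.1 kN; R_n = 451.2 + 2·406.1 = 1263 kN → 948 kN.
Block shear: A_gv = 3440, A_nv = 2160, A_nt = 704 mm²; R_n = min(0.6F_uA_nv, 0.6F_yA_gv) + U_bs·F_u·A_nt = 940 kN → 705 kN.
Bolt shear governs: 604 kN.

604 kN (bolt shear governs)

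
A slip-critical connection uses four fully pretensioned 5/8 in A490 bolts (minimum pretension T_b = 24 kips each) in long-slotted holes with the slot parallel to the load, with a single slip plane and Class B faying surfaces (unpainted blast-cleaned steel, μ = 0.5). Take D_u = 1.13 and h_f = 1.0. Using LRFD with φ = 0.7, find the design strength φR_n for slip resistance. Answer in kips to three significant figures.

38 kips

R_n = μ · D_u · h_f · T_b · n_s · n_b = 0.5 × 1.13 × 1.0 × 24 × 1 × 4 = 54.24 kips.
Design strength φR_n = 0.7 × 54.24 = 38 kips.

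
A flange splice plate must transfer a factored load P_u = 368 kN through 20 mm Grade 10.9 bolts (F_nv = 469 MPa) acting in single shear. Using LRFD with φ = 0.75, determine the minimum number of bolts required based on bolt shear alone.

4 bolts

A_b = π·20²/4 = 314.2 mm².
Per-bolt design strength φR_n = 0.75 × 469 × 314.2 × 1 / 1000 = 110.5 kN.
n ≥ 368 / 110.5 = 3.33 → use 4 bolts.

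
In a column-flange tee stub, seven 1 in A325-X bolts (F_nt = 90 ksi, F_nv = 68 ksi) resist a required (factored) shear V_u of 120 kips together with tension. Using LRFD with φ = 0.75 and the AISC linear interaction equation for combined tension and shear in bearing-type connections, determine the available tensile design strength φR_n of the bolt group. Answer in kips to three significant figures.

A_b = π·1²/4 = 0.7854 in²; f_rv = 120 / (7 × 0.7854) = 21.83 ksi.
F'_nt = 1.3 F_nt − (F_nt / φF_nv) f_rv = 1.3·90 − (90/(0.75·68))·21.83 = 78.48 ksi, capped at F_nt → F'_nt = 78.48 ksi.
R_n = F'_nt · A_b · n = 78.48 × 0.7854 × 7 = 431.5 kips.
Design strength φR_n = 0.75 × 431.5 = 324 kips.

324 kips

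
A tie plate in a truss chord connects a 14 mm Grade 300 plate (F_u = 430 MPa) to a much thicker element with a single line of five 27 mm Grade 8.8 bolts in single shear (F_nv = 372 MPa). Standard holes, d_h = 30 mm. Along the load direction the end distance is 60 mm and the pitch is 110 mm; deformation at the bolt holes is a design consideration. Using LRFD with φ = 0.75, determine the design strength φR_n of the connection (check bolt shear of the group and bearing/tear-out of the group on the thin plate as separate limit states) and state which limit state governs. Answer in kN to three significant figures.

Bolt shear: A_b = π·27²/4 = 572.6 mm²; R_n = 372 × 572.6 × 5 × 1 / 1000 = 1065 kN → 0.75 × 1065 = 799 kN.
Bearing (1.2 l_c t F_u ≤ 2.4 d t F_u): upper limit = 2.4·27·14·430 / 1000 = 390.1 kN.
  Edge l_c = 60 − 30/2 = 45 → r_n = 325.1 kN; interior l_c = 110 − 30 = 80 → r_n = 390.1 kN.
  R_n,bearing = 1·325.1 + 4·390.1 = 1885 kN → 0.75 × 1885 = 1410 kN.
Bolt shear governs: 799 kN.

799 kN (bolt shear governs)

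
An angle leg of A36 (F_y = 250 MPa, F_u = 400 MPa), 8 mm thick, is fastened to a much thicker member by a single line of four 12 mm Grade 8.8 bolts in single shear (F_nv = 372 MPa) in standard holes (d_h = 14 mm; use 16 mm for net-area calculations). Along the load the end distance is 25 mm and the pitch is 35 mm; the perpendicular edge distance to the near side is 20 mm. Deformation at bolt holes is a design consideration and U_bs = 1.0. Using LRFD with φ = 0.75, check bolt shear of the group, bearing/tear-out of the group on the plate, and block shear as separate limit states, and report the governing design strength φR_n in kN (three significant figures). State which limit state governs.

Bolt shear: A_b = π·12²/4 = 113.1 mm²; R_n = 372 × 113.1 × 4 × 1 / 1000 = 168.3 kN → 0.75 × 168.3 = 126 kN.
Bearing: edge l_c = 18, r_n = 69.12 kN; interior l_c = 21, r_n = 80.64 kN; R_n = 69.12 + 3·80.64 = 311 kN → 233 kN.
Block shear: A_gv = 1040, A_nv = 592, A_nt = 96 mm²; R_n = min(0.6F_uA_nv, 0.6F_yA_gv) + U_bs·F_u·A_nt = 180.5 kN → 135 kN.
Bolt shear governs: 126 kN.

126 kN (bolt shear governs)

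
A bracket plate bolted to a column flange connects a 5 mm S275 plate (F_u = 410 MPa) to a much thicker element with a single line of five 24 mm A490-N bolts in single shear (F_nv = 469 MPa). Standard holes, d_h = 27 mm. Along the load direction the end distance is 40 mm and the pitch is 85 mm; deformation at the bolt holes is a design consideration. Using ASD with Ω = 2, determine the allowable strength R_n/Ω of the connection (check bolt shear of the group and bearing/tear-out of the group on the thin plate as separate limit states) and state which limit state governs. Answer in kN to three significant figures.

Bolt shear: A_b = π·24²/4 = 452.4 mm²; R_n = 469 × 452.4 × 5 × 1 / 1000 = 1061 kN → 1061 / 2 = 530 kN.
Bearing (1.2 l_c t F_u ≤ 2.4 d t F_u): upper limit = 2.4·24·5·410 / 1000 = 118.1 kN.
  Edge l_c = 40 − 27/2 = 26.5 → r_n = 65.19 kN; interior l_c = 85 − 27 = 58 → r_n = 118.1 kN.
  R_n,bearing = 1·65.19 + 4·118.1 = 537.5 kN → 537.5 / 2 = 269 kN.
Bearing governs: 269 kN.

269 kN (bearing governs)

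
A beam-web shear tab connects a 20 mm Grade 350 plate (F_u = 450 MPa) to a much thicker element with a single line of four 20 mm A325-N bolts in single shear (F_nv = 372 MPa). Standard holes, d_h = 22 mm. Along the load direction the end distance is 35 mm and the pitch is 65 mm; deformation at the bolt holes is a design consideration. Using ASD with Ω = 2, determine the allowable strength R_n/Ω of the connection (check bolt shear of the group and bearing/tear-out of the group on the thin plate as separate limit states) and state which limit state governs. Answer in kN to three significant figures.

234 kN (bolt shear governs)

Bolt shear: A_b = π·20²/4 = 314.2 mm²; R_n = 372 × 314.2 × 4 × 1 / 1000 = 467.5 kN → 467.5 / 2 = 234 kN.
Bearing (1.2 l_c t F_u ≤ 2.4 d t F_u): upper limit = 2.4·20·20·450 / 1000 = 432 kN.
  Edge l_c = 35 − 22/2 = 24 → r_n = 259.2 kN; interior l_c = 65 − 22 = 43 → r_n = 432 kN.
  R_n,bearing = 1·259.2 + 3·432 = 1555 kN → 1555 / 2 = 778 kN.
Bolt shear governs: 234 kN.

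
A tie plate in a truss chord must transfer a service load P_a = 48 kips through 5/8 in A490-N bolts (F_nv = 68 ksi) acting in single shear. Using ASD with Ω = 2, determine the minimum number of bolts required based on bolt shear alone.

A_b = π·0.625²/4 = 0.3068 in².
Per-bolt allowable strength R_n/Ω = 68 × 0.3068 × 1 / 2 = 10.43 kips.
n ≥ 48 / 10.43 = 4.602 → use 5 bolts.

5 bolts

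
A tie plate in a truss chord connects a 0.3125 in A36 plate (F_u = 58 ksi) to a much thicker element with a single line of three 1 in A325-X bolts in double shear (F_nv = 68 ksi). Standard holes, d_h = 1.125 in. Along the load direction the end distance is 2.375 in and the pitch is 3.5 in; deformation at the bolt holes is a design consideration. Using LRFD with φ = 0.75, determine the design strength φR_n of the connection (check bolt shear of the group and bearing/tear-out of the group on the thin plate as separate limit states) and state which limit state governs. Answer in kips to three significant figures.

94.8 kips (bearing governs)

Bolt shear: A_b = π·1²/4 = 0.7854 in²; R_n = 68 × 0.7854 × 3 × 2 = 320.4 kips → 0.75 × 320.4 = 240 kips.
Bearing (1.2 l_c t F_u ≤ 2.4 d t F_u): upper limit = 2.4·1·0.3125·58 = 43.5 kips.
  Edge l_c = 2.375 − 1.125/2 = 1.812 → r_n = 39.42 kips; interior l_c = 3.5 − 1.125 = 2.375 → r_n = 43.5 kips.
  R_n,bearing = 1·39.42 + 2·43.5 = 126.4 kips → 0.75 × 126.4 = 94.8 kips.
Bearing governs: 94.8 kips.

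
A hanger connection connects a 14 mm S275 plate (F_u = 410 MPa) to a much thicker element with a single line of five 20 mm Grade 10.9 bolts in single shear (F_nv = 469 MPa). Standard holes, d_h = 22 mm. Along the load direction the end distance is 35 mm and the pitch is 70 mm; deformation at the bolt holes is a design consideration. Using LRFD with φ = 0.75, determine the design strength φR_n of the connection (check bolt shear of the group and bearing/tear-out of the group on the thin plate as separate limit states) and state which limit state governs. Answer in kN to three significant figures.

553 kN (bolt shear governs)

Bolt shear: A_b = π·20²/4 = 314.2 mm²; R_n = 469 × 314.2 × 5 × 1 / 1000 = 736.7 kN → 0.75 × 736.7 = 553 kN.
Bearing (1.2 l_c t F_u ≤ 2.4 d t F_u): upper limit = 2.4·20·14·410 / 1000 = 275.5 kN.
  Edge l_c = 35 − 22/2 = 24 → r_n = 165.3 kN; interior l_c = 70 − 22 = 48 → r_n = 275.5 kN.
  R_n,bearing = 1·165.3 + 4·275.5 = 1267 kN → 0.75 × 1267 = 951 kN.
Bolt shear governs: 553 kN.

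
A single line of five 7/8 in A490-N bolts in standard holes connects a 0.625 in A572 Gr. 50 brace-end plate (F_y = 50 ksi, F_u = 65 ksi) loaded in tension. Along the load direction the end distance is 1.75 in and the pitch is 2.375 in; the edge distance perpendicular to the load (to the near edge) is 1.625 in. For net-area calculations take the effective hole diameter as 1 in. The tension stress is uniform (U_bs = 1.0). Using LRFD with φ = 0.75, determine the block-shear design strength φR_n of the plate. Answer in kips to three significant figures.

158 kips

Shear plane L_v = 1.75 + 4·2.375 = 11.25 in; A_gv = 11.25 × 0.625 = 7.031 in².
A_nv = (11.25 − 4.5·1) × 0.625 = 4.219 in².
A_nt = (1.625 − 0.5·1) × 0.625 = 0.7031 in².
0.6 F_u A_nv = 164.5 kips; 0.6 F_y A_gv = 210.9 kips → shear rupture governs the shear term.
R_n = 164.5 + 1.0 × 65 × 0.7031 = 210.2 kips.
Design strength φR_n = 0.75 × 210.2 = 158 kips.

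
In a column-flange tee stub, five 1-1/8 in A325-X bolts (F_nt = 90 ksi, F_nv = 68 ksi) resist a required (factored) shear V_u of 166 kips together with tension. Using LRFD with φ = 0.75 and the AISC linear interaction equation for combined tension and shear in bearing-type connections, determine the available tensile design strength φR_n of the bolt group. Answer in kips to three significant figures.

216 kips

A_b = π·1.125²/4 = 0.994 in²; f_rv = 166 / (5 × 0.994) = 33.4 ksi.
F'_nt = 1.3 F_nt − (F_nt / φF_nv) f_rv = 1.3·90 − (90/(0.75·68))·33.4 = 58.06 ksi, capped at F_nt → F'_nt = 58.06 ksi.
R_n = F'_nt · A_b · n = 58.06 × 0.994 × 5 = 288.6 kips.
Design strength φR_n = 0.75 × 288.6 = 216 kips.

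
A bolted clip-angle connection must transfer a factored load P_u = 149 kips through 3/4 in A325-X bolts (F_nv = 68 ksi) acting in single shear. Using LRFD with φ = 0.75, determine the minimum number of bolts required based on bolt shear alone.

A_b = π·0.75²/4 = 0.4418 in².
Per-bolt design strength φR_n = 0.75 × 68 × 0.4418 × 1 = 22.53 kips.
n ≥ 149 / 22.53 = 6.613 → use 7 bolts.

7 bolts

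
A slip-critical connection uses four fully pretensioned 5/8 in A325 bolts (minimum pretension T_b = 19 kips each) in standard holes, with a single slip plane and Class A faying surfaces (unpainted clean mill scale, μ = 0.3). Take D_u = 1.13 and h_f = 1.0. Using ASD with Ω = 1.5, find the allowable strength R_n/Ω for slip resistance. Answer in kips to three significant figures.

17.2 kips

R_n = μ · D_u · h_f · T_b · n_s · n_b = 0.3 × 1.13 × 1.0 × 19 × 1 × 4 = 25.76 kips.
Allowable strength R_n/Ω = 25.76 / 1.5 = 17.2 kips.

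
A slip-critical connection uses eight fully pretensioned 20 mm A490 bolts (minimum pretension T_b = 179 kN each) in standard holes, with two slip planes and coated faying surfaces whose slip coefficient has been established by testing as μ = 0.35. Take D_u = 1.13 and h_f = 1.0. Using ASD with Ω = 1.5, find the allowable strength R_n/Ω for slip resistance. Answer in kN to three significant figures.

755 kN

R_n = μ · D_u · h_f · T_b · n_s · n_b = 0.35 × 1.13 × 1.0 × 179 × 2 × 8 = 1133 kN.
Allowable strength R_n/Ω = 1133 / 1.5 = 755 kN.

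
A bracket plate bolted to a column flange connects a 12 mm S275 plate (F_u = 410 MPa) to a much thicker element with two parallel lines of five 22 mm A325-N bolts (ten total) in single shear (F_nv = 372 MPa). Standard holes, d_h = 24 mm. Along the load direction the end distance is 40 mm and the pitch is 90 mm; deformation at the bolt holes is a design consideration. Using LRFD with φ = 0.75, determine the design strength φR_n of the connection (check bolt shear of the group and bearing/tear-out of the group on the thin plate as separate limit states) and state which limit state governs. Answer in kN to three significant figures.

1060 kN (bolt shear governs)

Bolt shear: A_b = π·22²/4 = 380.1 mm²; R_n = 372 × 380.1 × 10 × 1 / 1000 = 1414 kN → 0.75 × 1414 = 1060 kN.
Bearing (1.2 l_c t F_u ≤ 2.4 d t F_u): upper limit = 2.4·22·12·410 / 1000 = 259.8 kN.
  Edge l_c = 40 − 24/2 = 28 → r_n = 165.3 kN; interior l_c = 90 − 24 = 66 → r_n = 259.8 kN.
  R_n,bearing = 2·165.3 + 8·259.8 = 2409 kN → 0.75 × 2409 = 1810 kN.
Bolt shear governs: 1060 kN.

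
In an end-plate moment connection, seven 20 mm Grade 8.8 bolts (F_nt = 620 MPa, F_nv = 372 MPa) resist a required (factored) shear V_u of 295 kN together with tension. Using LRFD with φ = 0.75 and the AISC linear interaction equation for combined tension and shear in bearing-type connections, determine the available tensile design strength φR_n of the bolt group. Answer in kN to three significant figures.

838 kN

A_b = π·20²/4 = 314.2 mm²; f_rv = 295 × 1000 / (7 × 314.2) = 134.1 MPa.
F'_nt = 1.3 F_nt − (F_nt / φF_nv) f_rv = 1.3·620 − (620/(0.75·372))·134.1 = 507.9 MPa, capped at F_nt → F'_nt = 507.9 MPa.
R_n = F'_nt · A_b · n = 507.9 × 314.2 × 7 / 1000 = 1117 kN.
Design strength φR_n = 0.75 × 1117 = 838 kN.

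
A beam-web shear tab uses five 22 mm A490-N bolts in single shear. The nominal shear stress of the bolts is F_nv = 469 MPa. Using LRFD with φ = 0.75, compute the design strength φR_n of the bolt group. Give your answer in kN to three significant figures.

669 kN

A_b = π × 22² / 4 = 380.1 mm².
R_n = F_nv · A_b · n · n_s = 469 × 380.1 × 5 × 1 / 1000 = 891.4 kN.
Design strength φR_n = 0.75 × 891.4 = 669 kN.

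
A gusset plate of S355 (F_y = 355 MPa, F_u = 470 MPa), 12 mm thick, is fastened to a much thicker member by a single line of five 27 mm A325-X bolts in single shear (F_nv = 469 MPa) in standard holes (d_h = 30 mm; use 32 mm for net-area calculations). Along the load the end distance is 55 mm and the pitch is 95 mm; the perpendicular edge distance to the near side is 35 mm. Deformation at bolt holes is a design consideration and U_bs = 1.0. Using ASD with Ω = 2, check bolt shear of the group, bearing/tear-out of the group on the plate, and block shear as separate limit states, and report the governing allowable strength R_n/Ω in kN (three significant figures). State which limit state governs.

Bolt shear: A_b = π·27²/4 = 572.6 mm²; R_n = 469 × 572.6 × 5 × 1 / 1000 = 1343 kN → 1343 / 2 = 671 kN.
Bearing: edge l_c = 40, r_n = 270.7 kN; interior l_c = 65, r_n = 365.5 kN; R_n = 270.7 + 4·365.5 = 1733 kN → 866 kN.
Block shear: A_gv = 5220, A_nv = 3492, A_nt = 228 mm²; R_n = min(0.6F_uA_nv, 0.6F_yA_gv) + U_bs·F_u·A_nt = 1092 kN → 546 kN.
Block shear governs: 546 kN.

546 kN (block shear governs)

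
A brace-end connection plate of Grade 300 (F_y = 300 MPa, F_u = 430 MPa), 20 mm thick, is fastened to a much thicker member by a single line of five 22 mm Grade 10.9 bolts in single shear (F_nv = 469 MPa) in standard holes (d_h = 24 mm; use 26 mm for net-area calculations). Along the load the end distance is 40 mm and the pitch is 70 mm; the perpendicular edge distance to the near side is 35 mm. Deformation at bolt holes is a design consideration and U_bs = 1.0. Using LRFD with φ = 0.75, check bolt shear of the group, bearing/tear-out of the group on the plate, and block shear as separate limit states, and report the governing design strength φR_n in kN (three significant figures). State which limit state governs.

Bolt shear: A_b = π·22²/4 = 380.1 mm²; R_n = 469 × 380.1 × 5 × 1 / 1000 = 891.4 kN → 0.75 × 891.4 = 669 kN.
Bearing: edge l_c = 28, r_n = 289 kN; interior l_c = 46, r_n = 454.1 kN; R_n = 289 + 4·454.1 = 2105 kN → 1580 kN.
Block shear: A_gv = 6400, A_nv = 4060, A_nt = 440 mm²; R_n = min(0.6F_uA_nv, 0.6F_yA_gv) + U_bs·F_u·A_nt = 1237 kN → 928 kN.
Bolt shear governs: 669 kN.

669 kN (bolt shear governs)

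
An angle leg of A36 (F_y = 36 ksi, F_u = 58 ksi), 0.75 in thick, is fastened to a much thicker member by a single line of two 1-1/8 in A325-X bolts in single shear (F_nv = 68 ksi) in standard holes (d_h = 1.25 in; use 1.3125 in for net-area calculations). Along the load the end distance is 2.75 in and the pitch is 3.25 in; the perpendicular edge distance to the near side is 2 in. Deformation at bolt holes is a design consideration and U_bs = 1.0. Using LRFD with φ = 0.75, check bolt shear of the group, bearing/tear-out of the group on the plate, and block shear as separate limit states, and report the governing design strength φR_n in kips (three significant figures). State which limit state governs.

Bolt shear: A_b = π·1.125²/4 = 0.994 in²; R_n = 68 × 0.994 × 2 × 1 = 135.2 kips → 0.75 × 135.2 = 101 kips.
Bearing: edge l_c = 2.125, r_n = 110.9 kips; interior l_c = 2, r_n = 104.4 kips; R_n = 110.9 + 1·104.4 = 215.3 kips → 161 kips.
Block shear: A_gv = 4.5, A_nv = 3.023, A_nt = 1.008 in²; R_n = min(0.6F_uA_nv, 0.6F_yA_gv) + U_bs·F_u·A_nt = 155.7 kips → 117 kips.
Bolt shear governs: 101 kips.

101 kips (bolt shear governs)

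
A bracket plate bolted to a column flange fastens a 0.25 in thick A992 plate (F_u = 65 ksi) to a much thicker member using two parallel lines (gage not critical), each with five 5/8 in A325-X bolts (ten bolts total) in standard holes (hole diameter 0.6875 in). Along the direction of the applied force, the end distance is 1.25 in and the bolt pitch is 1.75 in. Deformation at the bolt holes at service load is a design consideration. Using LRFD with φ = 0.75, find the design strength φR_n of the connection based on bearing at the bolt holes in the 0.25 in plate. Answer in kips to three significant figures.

151 kips

Per bolt r_n = 1.2 l_c t F_u ≤ 2.4 d t F_u; upper limit = 2.4 × 0.625 × 0.25 × 65 = 24.38 kips.
Edge bolt: l_c = 1.25 − 0.6875/2 = 0.9062 in → 1.2 × 0.9062 × 0.25 × 65 = 17.67 → r_n = 17.67 kips.
Interior bolts: l_c = 1.75 − 0.6875 = 1.062 in → 1.2 × 1.062 × 0.25 × 65 = 20.72 → r_n = 20.72 kips.
R_n = 2 × 17.67 + 8 × 20.72 = 201.1 kips.
Design strength φR_n = 0.75 × 201.1 = 151 kips.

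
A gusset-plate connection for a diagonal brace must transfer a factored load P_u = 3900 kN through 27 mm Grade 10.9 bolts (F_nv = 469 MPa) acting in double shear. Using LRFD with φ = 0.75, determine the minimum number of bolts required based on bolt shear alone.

A_b = π·27²/4 = 572.6 mm².
Per-bolt design strength φR_n = 0.75 × 469 × 572.6 × 2 / 1000 = 402.8 kN.
n ≥ 3900 / 402.8 = 9.682 → use 10 bolts.

10 bolts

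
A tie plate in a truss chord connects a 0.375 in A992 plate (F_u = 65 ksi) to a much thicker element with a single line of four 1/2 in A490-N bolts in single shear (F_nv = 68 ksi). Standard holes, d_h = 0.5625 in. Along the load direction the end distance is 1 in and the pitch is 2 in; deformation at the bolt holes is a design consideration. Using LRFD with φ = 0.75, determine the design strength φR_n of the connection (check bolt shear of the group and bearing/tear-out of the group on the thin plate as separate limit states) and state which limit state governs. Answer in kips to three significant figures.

40.1 kips (bolt shear governs)

Bolt shear: A_b = π·0.5²/4 = 0.1963 in²; R_n = 68 × 0.1963 × 4 × 1 = 53.41 kips → 0.75 × 53.41 = 40.1 kips.
Bearing (1.2 l_c t F_u ≤ 2.4 d t F_u): upper limit = 2.4·0.5·0.375·65 = 29.25 kips.
  Edge l_c = 1 − 0.5625/2 = 0.7188 → r_n = 21.02 kips; interior l_c = 2 − 0.5625 = 1.438 → r_n = 29.25 kips.
  R_n,bearing = 1·21.02 + 3·29.25 = 108.8 kips → 0.75 × 108.8 = 81.6 kips.
Bolt shear governs: 40.1 kips.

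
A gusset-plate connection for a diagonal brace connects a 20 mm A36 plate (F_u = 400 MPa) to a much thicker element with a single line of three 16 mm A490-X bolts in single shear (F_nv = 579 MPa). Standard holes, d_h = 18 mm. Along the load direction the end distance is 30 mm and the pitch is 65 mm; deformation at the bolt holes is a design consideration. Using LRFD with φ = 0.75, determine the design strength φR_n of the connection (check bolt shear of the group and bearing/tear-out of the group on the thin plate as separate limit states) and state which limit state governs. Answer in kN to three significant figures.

262 kN (bolt shear governs)

Bolt shear: A_b = π·16²/4 = 201.1 mm²; R_n = 579 × 201.1 × 3 × 1 / 1000 = 349.2 kN → 0.75 × 349.2 = 262 kN.
Bearing (1.2 l_c t F_u ≤ 2.4 d t F_u): upper limit = 2.4·16·20·400 / 1000 = 307.2 kN.
  Edge l_c = 30 − 18/2 = 21 → r_n = 201.6 kN; interior l_c = 65 − 18 = 47 → r_n = 307.2 kN.
  R_n,bearing = 1·201.6 + 2·307.2 = 816 kN → 0.75 × 816 = 612 kN.
Bolt shear governs: 262 kN.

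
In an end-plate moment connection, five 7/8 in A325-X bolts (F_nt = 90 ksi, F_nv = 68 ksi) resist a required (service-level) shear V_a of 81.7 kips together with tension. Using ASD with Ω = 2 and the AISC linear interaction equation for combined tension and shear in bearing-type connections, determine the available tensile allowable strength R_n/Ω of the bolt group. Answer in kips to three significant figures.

A_b = π·0.875²/4 = 0.6013 in²; f_rv = 81.7 / (5 × 0.6013) = 27.17 ksi.
F'_nt = 1.3 F_nt − (Ω F_nt / F_nv) f_rv = 1.3·90 − (2·90/68)·27.17 = 45.07 ksi, capped at F_nt → F'_nt = 45.07 ksi.
R_n = F'_nt · A_b · n = 45.07 × 0.6013 × 5 = 135.5 kips.
Allowable strength R_n/Ω = 135.5 / 2 = 67.8 kips.

67.8 kips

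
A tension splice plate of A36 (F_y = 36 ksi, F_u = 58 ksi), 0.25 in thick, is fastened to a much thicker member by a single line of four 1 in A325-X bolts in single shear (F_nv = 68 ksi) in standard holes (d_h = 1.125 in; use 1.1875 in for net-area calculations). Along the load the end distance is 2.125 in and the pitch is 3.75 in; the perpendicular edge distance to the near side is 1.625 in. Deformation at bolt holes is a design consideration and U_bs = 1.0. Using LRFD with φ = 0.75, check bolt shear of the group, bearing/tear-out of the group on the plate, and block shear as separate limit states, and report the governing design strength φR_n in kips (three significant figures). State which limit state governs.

65.4 kips (block shear governs)

Bolt shear: A_b = π·1²/4 = 0.7854 in²; R_n = 68 × 0.7854 × 4 × 1 = 213.6 kips → 0.75 × 213.6 = 160 kips.
Bearing: edge l_c = 1.562, r_n = 27.19 kips; interior l_c = 2.625, r_n = 34.8 kips; R_n = 27.19 + 3·34.8 = 131.6 kips → 98.7 kips.
Block shear: A_gv = 3.344, A_nv = 2.305, A_nt = 0.2578 in²; R_n = min(0.6F_uA_nv, 0.6F_yA_gv) + U_bs·F_u·A_nt = 87.18 kips → 65.4 kips.
Block shear governs: 65.4 kips.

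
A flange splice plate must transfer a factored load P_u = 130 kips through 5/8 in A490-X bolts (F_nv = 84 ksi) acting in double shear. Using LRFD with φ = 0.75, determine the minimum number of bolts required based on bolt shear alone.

4 bolts

A_b = π·0.625²/4 = 0.3068 in².
Per-bolt design strength φR_n = 0.75 × 84 × 0.3068 × 2 = 38.66 kips.
n ≥ 130 / 38.66 = 3.363 → use 4 bolts.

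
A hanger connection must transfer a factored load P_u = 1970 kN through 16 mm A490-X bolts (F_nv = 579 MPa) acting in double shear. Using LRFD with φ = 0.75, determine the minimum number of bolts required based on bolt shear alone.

12 bolts

A_b = π·16²/4 = 201.1 mm².
Per-bolt design strength φR_n = 0.75 × 579 × 201.1 × 2 / 1000 = 174.6 kN.
n ≥ 1970 / 174.6 = 11.28 → use 12 bolts.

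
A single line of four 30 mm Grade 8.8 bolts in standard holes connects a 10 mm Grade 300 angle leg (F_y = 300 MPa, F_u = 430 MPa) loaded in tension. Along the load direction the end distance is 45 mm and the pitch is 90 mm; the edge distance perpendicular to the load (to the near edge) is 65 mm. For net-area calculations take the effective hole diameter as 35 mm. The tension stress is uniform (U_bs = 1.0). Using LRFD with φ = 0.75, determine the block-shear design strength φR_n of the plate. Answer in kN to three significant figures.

526 kN

Shear plane L_v = 45 + 3·90 = 315 mm; A_gv = 315 × 10 = 3150 mm².
A_nv = (315 − 3.5·35) × 10 = 1925 mm².
A_nt = (65 − 0.5·35) × 10 = 475 mm².
0.6 F_u A_nv = 496.7 kN; 0.6 F_y A_gv = 567 kN → shear rupture governs the shear term.
R_n = 496.7 + 1.0 × 430 × 475 / 1000 = 700.9 kN.
Design strength φR_n = 0.75 × 700.9 = 526 kN.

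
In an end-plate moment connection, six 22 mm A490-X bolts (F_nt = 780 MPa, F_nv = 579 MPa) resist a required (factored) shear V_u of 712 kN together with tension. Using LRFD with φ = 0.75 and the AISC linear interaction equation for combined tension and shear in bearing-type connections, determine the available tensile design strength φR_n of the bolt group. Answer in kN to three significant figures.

775 kN

A_b = π·22²/4 = 380.1 mm²; f_rv = 712 × 1000 / (6 × 380.1) = 312.2 MPa.
F'_nt = 1.3 F_nt − (F_nt / φF_nv) f_rv = 1.3·780 − (780/(0.75·579))·312.2 = 453.3 MPa, capped at F_nt → F'_nt = 453.3 MPa.
R_n = F'_nt · A_b · n = 453.3 × 380.1 × 6 / 1000 = 1034 kN.
Design strength φR_n = 0.75 × 1034 = 775 kN.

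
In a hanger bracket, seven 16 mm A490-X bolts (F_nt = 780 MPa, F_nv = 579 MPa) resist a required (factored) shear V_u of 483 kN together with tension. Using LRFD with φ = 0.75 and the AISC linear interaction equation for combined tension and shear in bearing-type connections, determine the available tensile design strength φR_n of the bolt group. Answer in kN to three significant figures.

A_b = π·16²/4 = 201.1 mm²; f_rv = 483 × 1000 / (7 × 201.1) = 343.2 MPa.
F'_nt = 1.3 F_nt − (F_nt / φF_nv) f_rv = 1.3·780 − (780/(0.75·579))·343.2 = 397.6 MPa, capped at F_nt → F'_nt = 397.6 MPa.
R_n = F'_nt · A_b · n = 397.6 × 201.1 × 7 / 1000 = 559.6 kN.
Design strength φR_n = 0.75 × 559.6 = 420 kN.

420 kN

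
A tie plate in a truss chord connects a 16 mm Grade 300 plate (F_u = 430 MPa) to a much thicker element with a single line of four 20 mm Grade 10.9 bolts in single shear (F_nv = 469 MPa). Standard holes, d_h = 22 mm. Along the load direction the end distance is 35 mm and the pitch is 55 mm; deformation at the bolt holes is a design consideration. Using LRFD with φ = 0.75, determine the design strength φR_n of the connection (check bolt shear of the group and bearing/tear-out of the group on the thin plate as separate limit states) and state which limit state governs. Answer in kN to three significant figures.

442 kN (bolt shear governs)

Bolt shear: A_b = π·20²/4 = 314.2 mm²; R_n = 469 × 314.2 × 4 × 1 / 1000 = 589.4 kN → 0.75 × 589.4 = 442 kN.
Bearing (1.2 l_c t F_u ≤ 2.4 d t F_u): upper limit = 2.4·20·16·430 / 1000 = 330.2 kN.
  Edge l_c = 35 − 22/2 = 24 → r_n = 198.1 kN; interior l_c = 55 − 22 = 33 → r_n = 272.4 kN.
  R_n,bearing = 1·198.1 + 3·272.4 = 1015 kN → 0.75 × 1015 = 762 kN.
Bolt shear governs: 442 kN.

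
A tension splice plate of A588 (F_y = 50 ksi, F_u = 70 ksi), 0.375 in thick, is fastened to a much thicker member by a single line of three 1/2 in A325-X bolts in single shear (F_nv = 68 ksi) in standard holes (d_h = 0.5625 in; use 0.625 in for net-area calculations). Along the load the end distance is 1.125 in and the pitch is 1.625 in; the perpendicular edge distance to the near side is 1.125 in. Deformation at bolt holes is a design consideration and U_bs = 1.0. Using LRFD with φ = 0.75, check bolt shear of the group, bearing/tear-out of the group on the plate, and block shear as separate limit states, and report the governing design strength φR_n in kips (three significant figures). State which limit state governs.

30 kips (bolt shear governs)

Bolt shear: A_b = π·0.5²/4 = 0.1963 in²; R_n = 68 × 0.1963 × 3 × 1 = 40.06 kips → 0.75 × 40.06 = 30 kips.
Bearing: edge l_c = 0.8438, r_n = 26.58 kips; interior l_c = 1.062, r_n = 31.5 kips; R_n = 26.58 + 2·31.5 = 89.58 kips → 67.2 kips.
Block shear: A_gv = 1.641, A_nv = 1.055, A_nt = 0.3047 in²; R_n = min(0.6F_uA_nv, 0.6F_yA_gv) + U_bs·F_u·A_nt = 65.62 kips → 49.2 kips.
Bolt shear governs: 30 kips.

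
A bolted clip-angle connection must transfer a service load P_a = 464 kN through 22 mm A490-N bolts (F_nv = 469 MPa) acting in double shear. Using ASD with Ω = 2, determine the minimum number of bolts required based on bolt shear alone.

3 bolts

A_b = π·22²/4 = 380.1 mm².
Per-bolt allowable strength R_n/Ω = 469 × 380.1 × 2 / 1000 / 2 = 178.3 kN.
n ≥ 464 / 178.3 = 2.603 → use 3 bolts.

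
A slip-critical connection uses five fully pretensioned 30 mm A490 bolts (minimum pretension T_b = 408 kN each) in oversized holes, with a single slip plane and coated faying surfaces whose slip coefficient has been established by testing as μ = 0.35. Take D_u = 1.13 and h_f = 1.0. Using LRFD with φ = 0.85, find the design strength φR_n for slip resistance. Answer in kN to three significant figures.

R_n = μ · D_u · h_f · T_b · n_s · n_b = 0.35 × 1.13 × 1.0 × 408 × 1 × 5 = 806.8 kN.
Design strength φR_n = 0.85 × 806.8 = 686 kN.

686 kN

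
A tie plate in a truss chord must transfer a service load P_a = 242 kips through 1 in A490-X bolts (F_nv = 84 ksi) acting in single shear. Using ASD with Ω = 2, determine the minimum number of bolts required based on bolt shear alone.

A_b = π·1²/4 = 0.7854 in².
Per-bolt allowable strength R_n/Ω = 84 × 0.7854 × 1 / 2 = 32.99 kips.
n ≥ 242 / 32.99 = 7.336 → use 8 bolts.

8 bolts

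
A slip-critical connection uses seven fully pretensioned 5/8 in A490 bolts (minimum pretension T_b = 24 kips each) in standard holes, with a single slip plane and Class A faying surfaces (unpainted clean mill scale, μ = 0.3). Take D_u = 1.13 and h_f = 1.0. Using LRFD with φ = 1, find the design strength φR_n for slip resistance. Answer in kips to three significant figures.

R_n = μ · D_u · h_f · T_b · n_s · n_b = 0.3 × 1.13 × 1.0 × 24 × 1 × 7 = 56.95 kips.
Design strength φR_n = 1 × 56.95 = 57 kips.

57 kips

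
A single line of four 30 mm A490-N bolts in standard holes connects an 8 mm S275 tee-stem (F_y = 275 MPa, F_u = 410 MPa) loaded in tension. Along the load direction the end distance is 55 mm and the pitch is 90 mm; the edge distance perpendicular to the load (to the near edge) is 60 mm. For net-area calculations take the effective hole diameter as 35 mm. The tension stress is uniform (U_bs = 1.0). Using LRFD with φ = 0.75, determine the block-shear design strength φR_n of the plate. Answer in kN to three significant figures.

Shear plane L_v = 55 + 3·90 = 325 mm; A_gv = 325 × 8 = 2600 mm².
A_nv = (325 − 3.5·35) × 8 = 1620 mm².
A_nt = (60 − 0.5·35) × 8 = 340 mm².
0.6 F_u A_nv = 398.5 kN; 0.6 F_y A_gv = 429 kN → shear rupture governs the shear term.
R_n = 398.5 + 1.0 × 410 × 340 / 1000 = 537.9 kN.
Design strength φR_n = 0.75 × 537.9 = 403 kN.

403 kN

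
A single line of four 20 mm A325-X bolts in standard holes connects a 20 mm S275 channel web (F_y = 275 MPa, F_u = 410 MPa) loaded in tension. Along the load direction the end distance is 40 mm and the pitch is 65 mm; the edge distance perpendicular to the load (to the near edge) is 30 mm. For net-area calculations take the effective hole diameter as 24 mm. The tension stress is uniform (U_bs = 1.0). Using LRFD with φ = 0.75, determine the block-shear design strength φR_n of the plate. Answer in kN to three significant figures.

668 kN

Shear plane L_v = 40 + 3·65 = 235 mm; A_gv = 235 × 20 = 4700 mm².
A_nv = (235 − 3.5·24) × 20 = 3020 mm².
A_nt = (30 − 0.5·24) × 20 = 360 mm².
0.6 F_u A_nv = 742.9 kN; 0.6 F_y A_gv = 775.5 kN → shear rupture governs the shear term.
R_n = 742.9 + 1.0 × 410 × 360 / 1000 = 890.5 kN.
Design strength φR_n = 0.75 × 890.5 = 668 kN.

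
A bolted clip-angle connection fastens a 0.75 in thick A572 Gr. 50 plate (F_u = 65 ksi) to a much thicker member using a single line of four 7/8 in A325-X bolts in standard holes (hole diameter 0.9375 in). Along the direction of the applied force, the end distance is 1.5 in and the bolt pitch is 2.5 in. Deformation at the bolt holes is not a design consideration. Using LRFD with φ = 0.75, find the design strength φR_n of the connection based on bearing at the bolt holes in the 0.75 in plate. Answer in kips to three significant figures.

314 kips

Per bolt r_n = 1.5 l_c t F_u ≤ 3.0 d t F_u; upper limit = 3.0 × 0.875 × 0.75 × 65 = 128 kips.
Edge bolt: l_c = 1.5 − 0.9375/2 = 1.031 in → 1.5 × 1.031 × 0.75 × 65 = 75.41 → r_n = 75.41 kips.
Interior bolts: l_c = 2.5 − 0.9375 = 1.562 in → 1.5 × 1.562 × 0.75 × 65 = 114.3 → r_n = 114.3 kips.
R_n = 1 × 75.41 + 3 × 114.3 = 418.2 kips.
Design strength φR_n = 0.75 × 418.2 = 314 kips.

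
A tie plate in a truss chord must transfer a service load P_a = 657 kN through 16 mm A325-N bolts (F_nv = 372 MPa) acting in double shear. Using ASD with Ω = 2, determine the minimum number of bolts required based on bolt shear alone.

A_b = π·16²/4 = 201.1 mm².
Per-bolt allowable strength R_n/Ω = 372 × 201.1 × 2 / 1000 / 2 = 74.8 kN.
n ≥ 657 / 74.8 = 8.784 → use 9 bolts.

9 bolts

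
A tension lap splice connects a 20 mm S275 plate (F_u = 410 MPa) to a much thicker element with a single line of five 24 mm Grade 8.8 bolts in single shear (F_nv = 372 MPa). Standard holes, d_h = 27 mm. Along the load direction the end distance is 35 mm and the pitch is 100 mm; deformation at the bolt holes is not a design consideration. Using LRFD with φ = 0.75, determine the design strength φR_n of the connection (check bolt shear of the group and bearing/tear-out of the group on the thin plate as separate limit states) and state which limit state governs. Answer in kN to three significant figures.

631 kN (bolt shear governs)

Bolt shear: A_b = π·24²/4 = 452.4 mm²; R_n = 372 × 452.4 × 5 × 1 / 1000 = 841.4 kN → 0.75 × 841.4 = 631 kN.
Bearing (1.5 l_c t F_u ≤ 3.0 d t F_u): upper limit = 3.0·24·20·410 / 1000 = 590.4 kN.
  Edge l_c = 35 − 27/2 = 21.5 → r_n = 264.4 kN; interior l_c = 100 − 27 = 73 → r_n = 590.4 kN.
  R_n,bearing = 1·264.4 + 4·590.4 = 2626 kN → 0.75 × 2626 = 1970 kN.
Bolt shear governs: 631 kN.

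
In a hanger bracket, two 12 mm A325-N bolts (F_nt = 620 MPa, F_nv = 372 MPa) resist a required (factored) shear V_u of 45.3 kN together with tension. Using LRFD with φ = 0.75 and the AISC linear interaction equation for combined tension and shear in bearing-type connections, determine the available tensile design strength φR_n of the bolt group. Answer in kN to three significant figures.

A_b = π·12²/4 = 113.1 mm²; f_rv = 45.3 × 1000 / (2 × 113.1) = 200.3 MPa.
F'_nt = 1.3 F_nt − (F_nt / φF_nv) f_rv = 1.3·620 − (620/(0.75·372))·200.3 = 361 MPa, capped at F_nt → F'_nt = 361 MPa.
R_n = F'_nt · A_b · n = 361 × 113.1 × 2 / 1000 = 81.65 kN.
Design strength φR_n = 0.75 × 81.65 = 61.2 kN.

61.2 kN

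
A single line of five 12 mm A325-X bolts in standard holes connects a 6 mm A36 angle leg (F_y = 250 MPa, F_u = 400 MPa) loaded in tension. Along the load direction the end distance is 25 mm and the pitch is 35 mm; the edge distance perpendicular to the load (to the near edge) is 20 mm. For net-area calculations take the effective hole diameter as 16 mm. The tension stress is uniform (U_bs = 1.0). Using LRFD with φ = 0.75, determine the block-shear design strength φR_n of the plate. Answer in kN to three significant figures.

Shear plane L_v = 25 + 4·35 = 165 mm; A_gv = 165 × 6 = 990 mm².
A_nv = (165 − 4.5·16) × 6 = 558 mm².
A_nt = (20 − 0.5·16) × 6 = 72 mm².
0.6 F_u A_nv = 133.9 kN; 0.6 F_y A_gv = 148.5 kN → shear rupture governs the shear term.
R_n = 133.9 + 1.0 × 400 × 72 / 1000 = 162.7 kN.
Design strength φR_n = 0.75 × 162.7 = 122 kN.

122 kN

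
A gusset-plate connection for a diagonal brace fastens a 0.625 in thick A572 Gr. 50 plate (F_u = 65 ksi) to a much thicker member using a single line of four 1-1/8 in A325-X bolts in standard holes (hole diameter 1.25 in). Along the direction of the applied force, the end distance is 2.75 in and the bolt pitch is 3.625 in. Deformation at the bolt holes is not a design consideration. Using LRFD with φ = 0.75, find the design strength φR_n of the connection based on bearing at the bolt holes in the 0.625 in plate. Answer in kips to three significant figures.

Per bolt r_n = 1.5 l_c t F_u ≤ 3.0 d t F_u; upper limit = 3.0 × 1.125 × 0.625 × 65 = 137.1 kips.
Edge bolt: l_c = 2.75 − 1.25/2 = 2.125 in → 1.5 × 2.125 × 0.625 × 65 = 129.5 → r_n = 129.5 kips.
Interior bolts: l_c = 3.625 − 1.25 = 2.375 in → 1.5 × 2.375 × 0.625 × 65 = 144.7 → r_n = 137.1 kips.
R_n = 1 × 129.5 + 3 × 137.1 = 540.8 kips.
Design strength φR_n = 0.75 × 540.8 = 406 kips.

406 kips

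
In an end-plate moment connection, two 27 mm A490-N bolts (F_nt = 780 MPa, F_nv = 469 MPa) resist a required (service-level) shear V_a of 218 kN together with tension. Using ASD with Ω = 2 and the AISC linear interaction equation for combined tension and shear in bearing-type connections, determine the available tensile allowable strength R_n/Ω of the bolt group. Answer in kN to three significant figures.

A_b = π·27²/4 = 572.6 mm²; f_rv = 218 × 1000 / (2 × 572.6) = 190.4 MPa.
F'_nt = 1.3 F_nt − (Ω F_nt / F_nv) f_rv = 1.3·780 − (2·780/469)·190.4 = 380.8 MPa, capped at F_nt → F'_nt = 380.8 MPa.
R_n = F'_nt · A_b · n = 380.8 × 572.6 × 2 / 1000 = 436 kN.
Allowable strength R_n/Ω = 436 / 2 = 218 kN.

218 kN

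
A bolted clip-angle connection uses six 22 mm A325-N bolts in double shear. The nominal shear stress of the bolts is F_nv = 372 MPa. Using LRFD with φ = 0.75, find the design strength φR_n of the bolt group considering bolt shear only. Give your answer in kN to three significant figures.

1270 kN

A_b = π × 22² / 4 = 380.1 mm².
R_n = F_nv · A_b · n · n_s = 372 × 380.1 × 6 × 2 / 1000 = 1697 kN.
Design strength φR_n = 0.75 × 1697 = 1270 kN.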